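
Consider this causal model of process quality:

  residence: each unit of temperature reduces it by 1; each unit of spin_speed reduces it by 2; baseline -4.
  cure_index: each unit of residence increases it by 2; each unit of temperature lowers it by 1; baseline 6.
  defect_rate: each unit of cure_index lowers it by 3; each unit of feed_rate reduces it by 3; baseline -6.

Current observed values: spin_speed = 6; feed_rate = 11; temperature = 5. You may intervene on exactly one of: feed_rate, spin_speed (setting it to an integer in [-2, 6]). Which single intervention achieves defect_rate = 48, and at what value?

Intervening on feed_rate: defect_rate = -3*feed_rate + 117. Reaching 48 requires feed_rate = 23, outside [-2, 6].
Intervening on spin_speed: with other inputs at their observed values, defect_rate = 12*spin_speed + 12. Solving for 48 gives spin_speed = 3, within [-2, 6].

set spin_speed = 3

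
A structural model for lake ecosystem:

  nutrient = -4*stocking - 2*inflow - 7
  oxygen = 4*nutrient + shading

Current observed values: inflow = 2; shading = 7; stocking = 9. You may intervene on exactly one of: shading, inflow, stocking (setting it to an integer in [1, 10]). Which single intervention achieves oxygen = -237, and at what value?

set inflow = 9

Intervening on shading: oxygen = shading - 188. Reaching -237 requires shading = -49, outside [1, 10].
Intervening on inflow: with other inputs at their observed values, oxygen = -8*inflow - 165. Solving for -237 gives inflow = 9, within [1, 10].
Intervening on stocking: oxygen = -16*stocking - 37. Reaching -237 requires stocking = 25/2, not an integer.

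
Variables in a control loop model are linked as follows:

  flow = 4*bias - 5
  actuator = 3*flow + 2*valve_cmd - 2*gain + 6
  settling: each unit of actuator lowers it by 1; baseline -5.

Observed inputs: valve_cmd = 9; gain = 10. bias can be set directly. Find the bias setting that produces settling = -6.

Substituting into the actuator equation gives actuator = 12*bias - 11.
Substituting into the settling equation gives settling = -12*bias + 6.
Solve -12*bias + 6 = -6: bias = (-6 - 6) / -12 = 1.

bias = 1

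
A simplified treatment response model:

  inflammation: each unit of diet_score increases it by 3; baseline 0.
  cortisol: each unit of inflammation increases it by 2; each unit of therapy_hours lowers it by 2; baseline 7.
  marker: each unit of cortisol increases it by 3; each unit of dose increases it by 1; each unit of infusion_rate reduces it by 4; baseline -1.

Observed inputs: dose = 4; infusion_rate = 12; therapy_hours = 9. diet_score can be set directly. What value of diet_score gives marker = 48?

Substituting into the cortisol equation gives cortisol = 6*diet_score - 11.
This gives marker = 18*diet_score - 78.
Solve 18*diet_score - 78 = 48: diet_score = (48 + 78) / 18 = 7.

diet_score = 7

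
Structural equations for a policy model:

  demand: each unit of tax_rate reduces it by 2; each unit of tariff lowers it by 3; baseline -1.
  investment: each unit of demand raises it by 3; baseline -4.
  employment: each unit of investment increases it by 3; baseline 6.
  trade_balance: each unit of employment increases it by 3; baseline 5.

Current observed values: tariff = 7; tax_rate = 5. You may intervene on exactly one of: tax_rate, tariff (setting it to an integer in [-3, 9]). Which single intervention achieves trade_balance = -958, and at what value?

Intervening on tax_rate: trade_balance = -54*tax_rate - 607. Reaching -958 requires tax_rate = 13/2, not an integer.
Intervening on tariff: with other inputs at their observed values, trade_balance = -81*tariff - 310. Solving for -958 gives tariff = 8, within [-3, 9].

set tariff = 8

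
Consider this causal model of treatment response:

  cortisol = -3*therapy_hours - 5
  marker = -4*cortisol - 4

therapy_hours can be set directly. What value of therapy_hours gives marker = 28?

therapy_hours = 1

Substituting into the marker equation gives marker = 12*therapy_hours + 16.
Solve 12*therapy_hours + 16 = 28: therapy_hours = (28 - 16) / 12 = 1.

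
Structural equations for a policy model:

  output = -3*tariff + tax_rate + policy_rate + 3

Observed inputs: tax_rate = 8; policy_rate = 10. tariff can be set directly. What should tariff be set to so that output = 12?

tariff = 3

Substituting into the output equation gives output = -3*tariff + 21.
Solve -3*tariff + 21 = 12: tariff = (12 - 21) / -3 = 3.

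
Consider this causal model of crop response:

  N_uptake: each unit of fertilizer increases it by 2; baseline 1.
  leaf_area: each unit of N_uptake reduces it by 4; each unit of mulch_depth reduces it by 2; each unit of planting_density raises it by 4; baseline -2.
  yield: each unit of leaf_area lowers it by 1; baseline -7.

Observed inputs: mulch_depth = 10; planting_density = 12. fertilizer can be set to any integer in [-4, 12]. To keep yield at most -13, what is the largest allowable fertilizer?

fertilizer = 2

Substituting into the leaf_area equation gives leaf_area = -8*fertilizer + 22.
Substituting into the yield equation gives yield = 8*fertilizer - 29.
Require 8*fertilizer - 29 ≤ -13, so fertilizer ≤ 2.
The largest integer in [-4, 12] satisfying this is 2.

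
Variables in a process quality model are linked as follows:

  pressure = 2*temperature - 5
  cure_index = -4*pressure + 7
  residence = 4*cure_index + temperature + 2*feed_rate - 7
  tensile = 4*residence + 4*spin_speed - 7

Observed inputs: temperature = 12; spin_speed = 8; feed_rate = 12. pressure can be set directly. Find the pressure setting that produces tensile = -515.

Intervening on pressure fixes its value directly, overriding its dependence on temperature.
Substituting into the residence equation gives residence = -16*pressure + 57.
So tensile = -64*pressure + 253.
Solve -64*pressure + 253 = -515: pressure = (-515 - 253) / -64 = 12.

pressure = 12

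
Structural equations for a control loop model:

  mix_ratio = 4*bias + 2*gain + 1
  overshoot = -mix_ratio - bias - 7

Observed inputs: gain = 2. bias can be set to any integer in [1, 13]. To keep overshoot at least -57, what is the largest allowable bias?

bias = 9

Substituting into the mix_ratio equation gives mix_ratio = 4*bias + 5.
So overshoot = -5*bias - 12.
Require -5*bias - 12 ≥ -57, so bias ≤ 9.
The largest integer in [1, 13] satisfying this is 9.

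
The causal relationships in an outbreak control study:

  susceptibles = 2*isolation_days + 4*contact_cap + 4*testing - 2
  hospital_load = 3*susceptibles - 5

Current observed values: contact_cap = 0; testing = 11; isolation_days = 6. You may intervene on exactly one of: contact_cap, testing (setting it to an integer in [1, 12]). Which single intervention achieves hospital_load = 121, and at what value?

set testing = 8

Intervening on contact_cap: hospital_load = 12*contact_cap + 157. Reaching 121 requires contact_cap = -3, outside [1, 12].
Intervening on testing: with other inputs at their observed values, hospital_load = 12*testing + 25. Solving for 121 gives testing = 8, within [1, 12].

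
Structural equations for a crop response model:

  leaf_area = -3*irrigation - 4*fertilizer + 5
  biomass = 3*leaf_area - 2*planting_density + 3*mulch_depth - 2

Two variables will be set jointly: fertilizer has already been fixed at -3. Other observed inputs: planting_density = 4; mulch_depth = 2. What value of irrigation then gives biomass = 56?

irrigation = -1

With fertilizer held at -3:
Substituting into the leaf_area equation gives leaf_area = -3*irrigation + 17.
Substituting into the biomass equation gives biomass = -9*irrigation + 47.
Solve -9*irrigation + 47 = 56: irrigation = (56 - 47) / -9 = -1.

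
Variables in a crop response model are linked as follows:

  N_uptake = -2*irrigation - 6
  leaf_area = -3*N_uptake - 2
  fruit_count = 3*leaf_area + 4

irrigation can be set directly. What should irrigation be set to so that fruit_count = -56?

Substituting into the leaf_area equation gives leaf_area = 6*irrigation + 16.
Substituting into the fruit_count equation gives fruit_count = 18*irrigation + 52.
Solve 18*irrigation + 52 = -56: irrigation = (-56 - 52) / 18 = -6.

irrigation = -6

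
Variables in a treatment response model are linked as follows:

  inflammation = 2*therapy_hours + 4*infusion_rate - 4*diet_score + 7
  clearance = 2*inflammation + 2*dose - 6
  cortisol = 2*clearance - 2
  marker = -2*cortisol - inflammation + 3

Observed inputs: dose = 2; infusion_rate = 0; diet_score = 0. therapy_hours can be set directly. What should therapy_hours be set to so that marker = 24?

Substituting into the inflammation equation gives inflammation = 2*therapy_hours + 7.
Substituting into the clearance equation gives clearance = 4*therapy_hours + 12.
So cortisol = 8*therapy_hours + 22.
Substituting into the marker equation gives marker = -18*therapy_hours - 48.
Solve -18*therapy_hours - 48 = 24: therapy_hours = (24 + 48) / -18 = -4.

therapy_hours = -4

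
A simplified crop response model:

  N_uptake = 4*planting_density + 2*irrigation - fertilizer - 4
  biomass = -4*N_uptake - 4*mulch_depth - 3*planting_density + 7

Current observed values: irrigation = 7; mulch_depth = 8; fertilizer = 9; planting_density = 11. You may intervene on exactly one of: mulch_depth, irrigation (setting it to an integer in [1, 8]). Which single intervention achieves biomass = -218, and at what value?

Intervening on mulch_depth: with other inputs at their observed values, biomass = -4*mulch_depth - 206. Solving for -218 gives mulch_depth = 3, within [1, 8].
Intervening on irrigation: biomass = -8*irrigation - 182. Reaching -218 requires irrigation = 9/2, not an integer.

set mulch_depth = 3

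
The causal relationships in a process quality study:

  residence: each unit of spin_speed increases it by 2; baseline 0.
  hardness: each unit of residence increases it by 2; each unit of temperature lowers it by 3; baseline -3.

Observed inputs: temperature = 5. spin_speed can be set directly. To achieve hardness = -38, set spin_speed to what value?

spin_speed = -5

Substituting into the hardness equation gives hardness = 4*spin_speed - 18.
Solve 4*spin_speed - 18 = -38: spin_speed = (-38 + 18) / 4 = -5.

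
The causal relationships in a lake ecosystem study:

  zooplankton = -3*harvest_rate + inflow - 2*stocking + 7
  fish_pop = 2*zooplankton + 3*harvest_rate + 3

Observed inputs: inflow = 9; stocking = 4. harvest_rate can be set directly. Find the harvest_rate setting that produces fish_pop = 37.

Substituting into the zooplankton equation gives zooplankton = -3*harvest_rate + 8.
This gives fish_pop = -3*harvest_rate + 19.
Solve -3*harvest_rate + 19 = 37: harvest_rate = (37 - 19) / -3 = -6.

harvest_rate = -6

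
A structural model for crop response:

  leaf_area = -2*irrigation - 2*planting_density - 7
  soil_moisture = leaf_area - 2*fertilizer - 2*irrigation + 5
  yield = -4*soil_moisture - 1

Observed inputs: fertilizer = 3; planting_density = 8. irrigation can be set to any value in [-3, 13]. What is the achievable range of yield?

Substituting into the leaf_area equation gives leaf_area = -2*irrigation - 23.
Substituting into the soil_moisture equation gives soil_moisture = -4*irrigation - 24.
So yield = 16*irrigation + 95.
Linear in irrigation, so extremes are at the endpoints: irrigation = -3 gives yield = 47; irrigation = 13 gives yield = 303.

47 to 303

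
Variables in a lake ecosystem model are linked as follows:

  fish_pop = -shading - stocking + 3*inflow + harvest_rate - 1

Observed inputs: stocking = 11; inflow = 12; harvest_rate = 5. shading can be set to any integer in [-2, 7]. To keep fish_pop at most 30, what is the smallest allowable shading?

Substituting into the fish_pop equation gives fish_pop = -shading + 29.
Require -shading + 29 ≤ 30, so shading ≥ -1.
The smallest integer in [-2, 7] satisfying this is -1.

shading = -1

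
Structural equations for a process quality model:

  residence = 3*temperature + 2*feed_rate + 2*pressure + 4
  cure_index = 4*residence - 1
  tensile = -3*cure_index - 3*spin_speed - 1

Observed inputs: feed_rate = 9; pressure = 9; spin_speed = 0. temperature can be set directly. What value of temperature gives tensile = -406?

temperature = -2

Substituting into the residence equation gives residence = 3*temperature + 40.
cure_index becomes 12*temperature + 159.
Substituting into the tensile equation gives tensile = -36*temperature - 478.
Solve -36*temperature - 478 = -406: temperature = (-406 + 478) / -36 = -2.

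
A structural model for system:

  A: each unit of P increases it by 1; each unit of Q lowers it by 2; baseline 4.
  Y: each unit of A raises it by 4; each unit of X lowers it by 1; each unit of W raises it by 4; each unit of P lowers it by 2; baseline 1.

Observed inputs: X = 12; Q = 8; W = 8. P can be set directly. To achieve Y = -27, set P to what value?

P = 0

Substituting into the A equation gives A = P - 12.
Substituting into the Y equation gives Y = 2*P - 27.
Solve 2*P - 27 = -27: P = (-27 + 27) / 2 = 0.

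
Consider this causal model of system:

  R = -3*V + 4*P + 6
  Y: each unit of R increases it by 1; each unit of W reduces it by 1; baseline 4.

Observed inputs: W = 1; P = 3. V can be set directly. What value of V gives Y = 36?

Substituting into the R equation gives R = -3*V + 18.
Y becomes -3*V + 21.
Solve -3*V + 21 = 36: V = (36 - 21) / -3 = -5.

V = -5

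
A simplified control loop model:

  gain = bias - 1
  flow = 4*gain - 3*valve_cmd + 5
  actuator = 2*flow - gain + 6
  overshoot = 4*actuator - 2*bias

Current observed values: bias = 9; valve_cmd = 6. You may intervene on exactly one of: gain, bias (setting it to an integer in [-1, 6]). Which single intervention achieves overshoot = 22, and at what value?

set bias = 5

Intervening on gain: overshoot = 28*gain - 98. Reaching 22 requires gain = 30/7, not an integer.
Intervening on bias: with other inputs at their observed values, overshoot = 26*bias - 108. Solving for 22 gives bias = 5, within [-1, 6].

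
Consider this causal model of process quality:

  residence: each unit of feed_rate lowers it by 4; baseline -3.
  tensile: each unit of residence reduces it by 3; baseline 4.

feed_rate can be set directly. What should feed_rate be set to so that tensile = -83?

Substituting into the tensile equation gives tensile = 12*feed_rate + 13.
Solve 12*feed_rate + 13 = -83: feed_rate = (-83 - 13) / 12 = -8.

feed_rate = -8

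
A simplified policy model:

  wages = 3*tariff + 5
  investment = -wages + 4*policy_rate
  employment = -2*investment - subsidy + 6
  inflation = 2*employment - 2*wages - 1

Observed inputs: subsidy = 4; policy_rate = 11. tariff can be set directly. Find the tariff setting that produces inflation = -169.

Substituting into the investment equation gives investment = -3*tariff + 39.
This gives employment = 6*tariff - 76.
Substituting into the inflation equation gives inflation = 6*tariff - 163.
Solve 6*tariff - 163 = -169: tariff = (-169 + 163) / 6 = -1.

tariff = -1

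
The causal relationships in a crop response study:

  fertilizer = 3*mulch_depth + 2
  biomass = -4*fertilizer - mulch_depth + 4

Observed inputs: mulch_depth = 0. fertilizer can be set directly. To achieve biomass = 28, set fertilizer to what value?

Intervening on fertilizer fixes its value directly, overriding its dependence on mulch_depth.
Substituting into the biomass equation gives biomass = -4*fertilizer + 4.
Solve -4*fertilizer + 4 = 28: fertilizer = (28 - 4) / -4 = -6.

fertilizer = -6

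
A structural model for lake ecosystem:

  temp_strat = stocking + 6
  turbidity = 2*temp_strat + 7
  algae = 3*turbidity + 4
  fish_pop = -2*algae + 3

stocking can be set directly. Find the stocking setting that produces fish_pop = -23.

stocking = -8

Substituting into the turbidity equation gives turbidity = 2*stocking + 19.
So algae = 6*stocking + 61.
Substituting into the fish_pop equation gives fish_pop = -12*stocking - 119.
Solve -12*stocking - 119 = -23: stocking = (-23 + 119) / -12 = -8.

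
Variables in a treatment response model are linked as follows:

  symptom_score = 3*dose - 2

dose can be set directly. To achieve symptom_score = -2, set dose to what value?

Solve 3*dose - 2 = -2: dose = (-2 + 2) / 3 = 0.

dose = 0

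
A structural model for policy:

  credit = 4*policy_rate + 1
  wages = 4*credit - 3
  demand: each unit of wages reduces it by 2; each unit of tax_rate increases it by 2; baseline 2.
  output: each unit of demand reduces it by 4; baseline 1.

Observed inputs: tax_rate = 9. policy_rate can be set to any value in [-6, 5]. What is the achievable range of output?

-839 to 569

Substituting into the wages equation gives wages = 16*policy_rate + 1.
Substituting into the demand equation gives demand = -32*policy_rate + 18.
So output = 128*policy_rate - 71.
Linear in policy_rate, so extremes are at the endpoints: policy_rate = -6 gives output = -839; policy_rate = 5 gives output = 569.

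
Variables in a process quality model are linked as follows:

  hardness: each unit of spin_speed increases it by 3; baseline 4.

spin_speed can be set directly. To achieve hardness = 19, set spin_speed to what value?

spin_speed = 5

Solve 3*spin_speed + 4 = 19: spin_speed = (19 - 4) / 3 = 5.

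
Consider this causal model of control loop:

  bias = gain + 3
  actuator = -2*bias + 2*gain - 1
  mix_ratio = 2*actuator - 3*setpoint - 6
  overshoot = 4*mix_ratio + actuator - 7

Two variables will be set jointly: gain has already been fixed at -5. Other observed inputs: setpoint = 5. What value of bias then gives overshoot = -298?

With gain held at -5:
Intervening on bias fixes its value directly, overriding its dependence on gain.
Substituting into the actuator equation gives actuator = -2*bias - 11.
Substituting into the mix_ratio equation gives mix_ratio = -4*bias - 43.
Substituting into the overshoot equation gives overshoot = -18*bias - 190.
Solve -18*bias - 190 = -298: bias = (-298 + 190) / -18 = 6.

bias = 6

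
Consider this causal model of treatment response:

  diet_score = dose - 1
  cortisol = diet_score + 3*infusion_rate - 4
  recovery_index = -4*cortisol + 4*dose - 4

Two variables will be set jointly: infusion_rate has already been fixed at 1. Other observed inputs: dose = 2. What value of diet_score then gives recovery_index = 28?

diet_score = -5

With infusion_rate held at 1:
Intervening on diet_score fixes its value directly, overriding its dependence on dose.
Substituting into the cortisol equation gives cortisol = diet_score - 1.
Substituting into the recovery_index equation gives recovery_index = -4*diet_score + 8.
Solve -4*diet_score + 8 = 28: diet_score = (28 - 8) / -4 = -5.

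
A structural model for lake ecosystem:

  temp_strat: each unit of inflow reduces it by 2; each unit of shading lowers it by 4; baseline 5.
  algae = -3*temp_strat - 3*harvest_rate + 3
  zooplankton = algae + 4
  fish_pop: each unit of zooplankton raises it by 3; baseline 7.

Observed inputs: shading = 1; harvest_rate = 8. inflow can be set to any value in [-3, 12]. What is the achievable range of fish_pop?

Substituting into the temp_strat equation gives temp_strat = -2*inflow + 1.
algae becomes 6*inflow - 24.
This gives zooplankton = 6*inflow - 20.
This gives fish_pop = 18*inflow - 53.
Linear in inflow, so extremes are at the endpoints: inflow = -3 gives fish_pop = -107; inflow = 12 gives fish_pop = 163.

-107 to 163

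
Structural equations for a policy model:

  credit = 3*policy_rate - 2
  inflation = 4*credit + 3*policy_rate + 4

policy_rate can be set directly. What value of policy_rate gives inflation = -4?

policy_rate = 0

Substituting into the inflation equation gives inflation = 15*policy_rate - 4.
Solve 15*policy_rate - 4 = -4: policy_rate = (-4 + 4) / 15 = 0.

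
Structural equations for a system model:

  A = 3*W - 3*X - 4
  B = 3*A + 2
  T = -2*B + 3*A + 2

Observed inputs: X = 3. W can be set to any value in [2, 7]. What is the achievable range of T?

-26 to 19

Substituting into the A equation gives A = 3*W - 13.
B becomes 9*W - 37.
So T = -9*W + 37.
Linear in W, so extremes are at the endpoints: W = 2 gives T = 19; W = 7 gives T = -26.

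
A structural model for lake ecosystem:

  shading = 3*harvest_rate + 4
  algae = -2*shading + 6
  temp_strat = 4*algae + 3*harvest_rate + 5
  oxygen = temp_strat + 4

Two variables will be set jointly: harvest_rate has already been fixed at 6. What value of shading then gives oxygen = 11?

shading = 5

With harvest_rate held at 6:
Intervening on shading fixes its value directly, overriding its dependence on harvest_rate.
Substituting into the temp_strat equation gives temp_strat = -8*shading + 47.
This gives oxygen = -8*shading + 51.
Solve -8*shading + 51 = 11: shading = (11 - 51) / -8 = 5.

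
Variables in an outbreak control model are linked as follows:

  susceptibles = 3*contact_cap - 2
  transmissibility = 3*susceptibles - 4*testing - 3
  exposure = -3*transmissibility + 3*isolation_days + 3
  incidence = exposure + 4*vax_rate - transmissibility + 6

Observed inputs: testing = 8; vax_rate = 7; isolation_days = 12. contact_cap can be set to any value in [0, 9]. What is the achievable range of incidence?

-87 to 237

Substituting into the transmissibility equation gives transmissibility = 9*contact_cap - 41.
This gives exposure = -27*contact_cap + 162.
Substituting into the incidence equation gives incidence = -36*contact_cap + 237.
Linear in contact_cap, so extremes are at the endpoints: contact_cap = 0 gives incidence = 237; contact_cap = 9 gives incidence = -87.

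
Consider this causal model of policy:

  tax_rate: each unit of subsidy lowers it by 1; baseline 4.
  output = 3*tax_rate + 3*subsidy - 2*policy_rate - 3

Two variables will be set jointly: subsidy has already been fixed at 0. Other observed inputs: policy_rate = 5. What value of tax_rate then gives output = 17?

With subsidy held at 0:
Intervening on tax_rate fixes its value directly, overriding its dependence on subsidy.
Substituting into the output equation gives output = 3*tax_rate - 13.
Solve 3*tax_rate - 13 = 17: tax_rate = (17 + 13) / 3 = 10.

tax_rate = 10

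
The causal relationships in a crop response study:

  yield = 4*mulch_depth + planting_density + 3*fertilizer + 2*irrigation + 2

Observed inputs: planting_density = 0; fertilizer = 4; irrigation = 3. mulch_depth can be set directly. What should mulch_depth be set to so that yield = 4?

mulch_depth = -4

Substituting into the yield equation gives yield = 4*mulch_depth + 20.
Solve 4*mulch_depth + 20 = 4: mulch_depth = (4 - 20) / 4 = -4.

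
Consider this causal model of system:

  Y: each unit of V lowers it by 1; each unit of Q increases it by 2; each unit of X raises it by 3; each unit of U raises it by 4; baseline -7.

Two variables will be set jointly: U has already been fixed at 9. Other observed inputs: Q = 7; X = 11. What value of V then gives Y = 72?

With U held at 9:
Substituting into the Y equation gives Y = -V + 76.
Solve -V + 76 = 72: V = (72 - 76) / -1 = 4.

V = 4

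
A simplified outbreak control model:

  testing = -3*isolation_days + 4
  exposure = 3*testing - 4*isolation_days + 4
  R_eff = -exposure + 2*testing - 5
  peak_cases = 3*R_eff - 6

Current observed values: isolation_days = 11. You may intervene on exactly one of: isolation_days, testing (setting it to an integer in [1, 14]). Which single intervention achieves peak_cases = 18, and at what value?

set isolation_days = 3

Intervening on isolation_days: with other inputs at their observed values, peak_cases = 21*isolation_days - 45. Solving for 18 gives isolation_days = 3, within [1, 14].
Intervening on testing: peak_cases = -3*testing + 99. Reaching 18 requires testing = 27, outside [1, 14].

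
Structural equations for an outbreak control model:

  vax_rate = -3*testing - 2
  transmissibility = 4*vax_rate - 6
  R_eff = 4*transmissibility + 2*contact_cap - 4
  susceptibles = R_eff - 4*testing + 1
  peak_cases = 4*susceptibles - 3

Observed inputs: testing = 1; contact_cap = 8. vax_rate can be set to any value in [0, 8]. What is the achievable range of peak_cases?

-63 to 449

Intervening on vax_rate fixes its value directly, overriding its dependence on testing.
Substituting into the R_eff equation gives R_eff = 16*vax_rate - 12.
So susceptibles = 16*vax_rate - 15.
Substituting into the peak_cases equation gives peak_cases = 64*vax_rate - 63.
Linear in vax_rate, so extremes are at the endpoints: vax_rate = 0 gives peak_cases = -63; vax_rate = 8 gives peak_cases = 449.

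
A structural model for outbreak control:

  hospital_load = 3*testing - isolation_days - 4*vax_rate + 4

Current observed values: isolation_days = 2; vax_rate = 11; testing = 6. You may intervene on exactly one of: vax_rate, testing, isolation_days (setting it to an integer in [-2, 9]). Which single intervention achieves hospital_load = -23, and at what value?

Intervening on vax_rate: hospital_load = -4*vax_rate + 20. Reaching -23 requires vax_rate = 43/4, not an integer.
Intervening on testing: hospital_load = 3*testing - 42. Reaching -23 requires testing = 19/3, not an integer.
Intervening on isolation_days: with other inputs at their observed values, hospital_load = -isolation_days - 22. Solving for -23 gives isolation_days = 1, within [-2, 9].

set isolation_days = 1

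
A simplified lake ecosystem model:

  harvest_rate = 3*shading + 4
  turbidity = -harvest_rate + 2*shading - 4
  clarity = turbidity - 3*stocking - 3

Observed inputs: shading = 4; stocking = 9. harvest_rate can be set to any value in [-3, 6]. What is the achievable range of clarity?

Intervening on harvest_rate fixes its value directly, overriding its dependence on shading.
Substituting into the turbidity equation gives turbidity = -harvest_rate + 4.
Substituting into the clarity equation gives clarity = -harvest_rate - 26.
Linear in harvest_rate, so extremes are at the endpoints: harvest_rate = -3 gives clarity = -23; harvest_rate = 6 gives clarity = -32.

-32 to -23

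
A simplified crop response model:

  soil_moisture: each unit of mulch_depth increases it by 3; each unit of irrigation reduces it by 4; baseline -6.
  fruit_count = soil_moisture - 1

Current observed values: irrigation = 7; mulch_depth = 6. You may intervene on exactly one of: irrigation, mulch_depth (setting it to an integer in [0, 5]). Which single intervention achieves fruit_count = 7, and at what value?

set irrigation = 1

Intervening on irrigation: with other inputs at their observed values, fruit_count = -4*irrigation + 11. Solving for 7 gives irrigation = 1, within [0, 5].
Intervening on mulch_depth: fruit_count = 3*mulch_depth - 35. Reaching 7 requires mulch_depth = 14, outside [0, 5].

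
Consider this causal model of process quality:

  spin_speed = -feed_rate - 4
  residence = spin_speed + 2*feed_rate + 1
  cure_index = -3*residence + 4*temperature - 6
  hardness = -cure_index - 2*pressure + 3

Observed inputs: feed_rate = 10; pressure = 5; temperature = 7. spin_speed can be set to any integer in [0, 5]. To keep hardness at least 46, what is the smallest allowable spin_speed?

Intervening on spin_speed fixes its value directly, overriding its dependence on feed_rate.
Substituting into the residence equation gives residence = spin_speed + 21.
Substituting into the cure_index equation gives cure_index = -3*spin_speed - 41.
Substituting into the hardness equation gives hardness = 3*spin_speed + 34.
Require 3*spin_speed + 34 ≥ 46, so spin_speed ≥ 4.
The smallest integer in [0, 5] satisfying this is 4.

spin_speed = 4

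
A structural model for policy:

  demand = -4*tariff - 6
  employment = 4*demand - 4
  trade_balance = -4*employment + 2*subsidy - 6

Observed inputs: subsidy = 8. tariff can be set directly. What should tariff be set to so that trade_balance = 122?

Substituting into the employment equation gives employment = -16*tariff - 28.
Substituting into the trade_balance equation gives trade_balance = 64*tariff + 122.
Solve 64*tariff + 122 = 122: tariff = (122 - 122) / 64 = 0.

tariff = 0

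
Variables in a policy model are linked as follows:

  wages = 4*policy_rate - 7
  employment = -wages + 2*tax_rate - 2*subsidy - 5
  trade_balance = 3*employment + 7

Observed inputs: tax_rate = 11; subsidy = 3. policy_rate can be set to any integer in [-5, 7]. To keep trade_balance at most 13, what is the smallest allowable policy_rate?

policy_rate = 4

Substituting into the employment equation gives employment = -4*policy_rate + 18.
This gives trade_balance = -12*policy_rate + 61.
Require -12*policy_rate + 61 ≤ 13, so policy_rate ≥ 4.
The smallest integer in [-5, 7] satisfying this is 4.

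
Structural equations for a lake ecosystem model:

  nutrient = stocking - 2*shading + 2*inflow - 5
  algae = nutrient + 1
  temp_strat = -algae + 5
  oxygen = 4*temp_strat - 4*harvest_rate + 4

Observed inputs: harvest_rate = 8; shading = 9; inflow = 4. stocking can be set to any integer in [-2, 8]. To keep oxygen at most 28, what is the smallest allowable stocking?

Substituting into the nutrient equation gives nutrient = stocking - 15.
Substituting into the algae equation gives algae = stocking - 14.
This gives temp_strat = -stocking + 19.
So oxygen = -4*stocking + 48.
Require -4*stocking + 48 ≤ 28, so stocking ≥ 5.
The smallest integer in [-2, 8] satisfying this is 5.

stocking = 5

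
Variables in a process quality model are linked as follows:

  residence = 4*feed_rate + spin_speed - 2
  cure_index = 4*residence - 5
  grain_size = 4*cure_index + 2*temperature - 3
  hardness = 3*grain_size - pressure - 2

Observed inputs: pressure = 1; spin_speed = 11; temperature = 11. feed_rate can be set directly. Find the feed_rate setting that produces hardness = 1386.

Substituting into the residence equation gives residence = 4*feed_rate + 9.
Substituting into the cure_index equation gives cure_index = 16*feed_rate + 31.
So grain_size = 64*feed_rate + 143.
Substituting into the hardness equation gives hardness = 192*feed_rate + 426.
Solve 192*feed_rate + 426 = 1386: feed_rate = (1386 - 426) / 192 = 5.

feed_rate = 5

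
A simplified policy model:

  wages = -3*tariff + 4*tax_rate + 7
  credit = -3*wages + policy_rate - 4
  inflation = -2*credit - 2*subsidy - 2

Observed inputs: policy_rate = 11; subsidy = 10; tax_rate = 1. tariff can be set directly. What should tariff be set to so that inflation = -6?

Substituting into the wages equation gives wages = -3*tariff + 11.
Substituting into the credit equation gives credit = 9*tariff - 26.
Substituting into the inflation equation gives inflation = -18*tariff + 30.
Solve -18*tariff + 30 = -6: tariff = (-6 - 30) / -18 = 2.

tariff = 2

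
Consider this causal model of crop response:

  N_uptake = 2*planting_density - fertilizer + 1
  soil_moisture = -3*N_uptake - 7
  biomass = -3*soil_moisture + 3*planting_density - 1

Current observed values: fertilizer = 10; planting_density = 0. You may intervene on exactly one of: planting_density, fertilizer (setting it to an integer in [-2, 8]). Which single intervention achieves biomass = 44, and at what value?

Intervening on planting_density: with other inputs at their observed values, biomass = 21*planting_density - 61. Solving for 44 gives planting_density = 5, within [-2, 8].
Intervening on fertilizer: biomass = -9*fertilizer + 29. Reaching 44 requires fertilizer = -5/3, not an integer.

set planting_density = 5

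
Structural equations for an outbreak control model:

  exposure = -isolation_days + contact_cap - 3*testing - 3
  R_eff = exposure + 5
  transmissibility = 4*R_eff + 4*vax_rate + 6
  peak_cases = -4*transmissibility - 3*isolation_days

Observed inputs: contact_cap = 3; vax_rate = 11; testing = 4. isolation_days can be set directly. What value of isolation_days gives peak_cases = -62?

isolation_days = 2

Substituting into the exposure equation gives exposure = -isolation_days - 12.
This gives R_eff = -isolation_days - 7.
This gives transmissibility = -4*isolation_days + 22.
Substituting into the peak_cases equation gives peak_cases = 13*isolation_days - 88.
Solve 13*isolation_days - 88 = -62: isolation_days = (-62 + 88) / 13 = 2.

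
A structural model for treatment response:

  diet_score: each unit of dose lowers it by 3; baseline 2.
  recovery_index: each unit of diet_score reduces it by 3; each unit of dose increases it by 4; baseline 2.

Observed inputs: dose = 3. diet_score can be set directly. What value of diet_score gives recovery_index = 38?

Intervening on diet_score fixes its value directly, overriding its dependence on dose.
Substituting into the recovery_index equation gives recovery_index = -3*diet_score + 14.
Solve -3*diet_score + 14 = 38: diet_score = (38 - 14) / -3 = -8.

diet_score = -8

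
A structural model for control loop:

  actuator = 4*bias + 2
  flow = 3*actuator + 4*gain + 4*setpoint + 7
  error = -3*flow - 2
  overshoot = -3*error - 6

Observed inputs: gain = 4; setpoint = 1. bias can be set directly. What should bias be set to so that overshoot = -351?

Substituting into the flow equation gives flow = 12*bias + 33.
This gives error = -36*bias - 101.
Substituting into the overshoot equation gives overshoot = 108*bias + 297.
Solve 108*bias + 297 = -351: bias = (-351 - 297) / 108 = -6.

bias = -6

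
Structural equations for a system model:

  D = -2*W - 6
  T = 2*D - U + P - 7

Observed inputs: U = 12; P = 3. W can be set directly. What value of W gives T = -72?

W = 11

Substituting into the T equation gives T = -4*W - 28.
Solve -4*W - 28 = -72: W = (-72 + 28) / -4 = 11.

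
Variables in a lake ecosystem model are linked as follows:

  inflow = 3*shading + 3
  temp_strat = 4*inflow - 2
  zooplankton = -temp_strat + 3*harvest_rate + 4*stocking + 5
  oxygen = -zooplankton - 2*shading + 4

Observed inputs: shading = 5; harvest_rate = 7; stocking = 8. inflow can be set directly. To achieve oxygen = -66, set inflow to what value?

inflow = 0

Intervening on inflow fixes its value directly, overriding its dependence on shading.
Substituting into the zooplankton equation gives zooplankton = -4*inflow + 60.
Substituting into the oxygen equation gives oxygen = 4*inflow - 66.
Solve 4*inflow - 66 = -66: inflow = (-66 + 66) / 4 = 0.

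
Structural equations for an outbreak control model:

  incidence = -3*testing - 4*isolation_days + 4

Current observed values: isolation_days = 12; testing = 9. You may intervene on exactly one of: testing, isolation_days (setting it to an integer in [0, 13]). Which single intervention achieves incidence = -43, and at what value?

Intervening on testing: incidence = -3*testing - 44. Reaching -43 requires testing = -1/3, not an integer.
Intervening on isolation_days: with other inputs at their observed values, incidence = -4*isolation_days - 23. Solving for -43 gives isolation_days = 5, within [0, 13].

set isolation_days = 5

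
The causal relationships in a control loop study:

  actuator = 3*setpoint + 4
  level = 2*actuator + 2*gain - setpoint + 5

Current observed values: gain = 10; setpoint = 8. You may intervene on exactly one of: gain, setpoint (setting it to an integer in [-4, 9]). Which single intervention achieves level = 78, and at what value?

Intervening on gain: level = 2*gain + 53. Reaching 78 requires gain = 25/2, not an integer.
Intervening on setpoint: with other inputs at their observed values, level = 5*setpoint + 33. Solving for 78 gives setpoint = 9, within [-4, 9].

set setpoint = 9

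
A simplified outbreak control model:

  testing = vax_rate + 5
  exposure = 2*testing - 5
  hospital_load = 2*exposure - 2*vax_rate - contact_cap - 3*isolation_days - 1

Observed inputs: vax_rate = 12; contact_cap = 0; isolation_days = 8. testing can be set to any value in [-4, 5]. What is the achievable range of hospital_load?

Intervening on testing fixes its value directly, overriding its dependence on vax_rate.
Substituting into the hospital_load equation gives hospital_load = 4*testing - 59.
Linear in testing, so extremes are at the endpoints: testing = -4 gives hospital_load = -75; testing = 5 gives hospital_load = -39.

-75 to -39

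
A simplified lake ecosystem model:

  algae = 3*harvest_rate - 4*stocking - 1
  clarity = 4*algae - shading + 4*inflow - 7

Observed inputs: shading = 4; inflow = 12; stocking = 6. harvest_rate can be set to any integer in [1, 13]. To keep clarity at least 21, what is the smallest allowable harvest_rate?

Substituting into the algae equation gives algae = 3*harvest_rate - 25.
Substituting into the clarity equation gives clarity = 12*harvest_rate - 63.
Require 12*harvest_rate - 63 ≥ 21, so harvest_rate ≥ 7.
The smallest integer in [1, 13] satisfying this is 7.

harvest_rate = 7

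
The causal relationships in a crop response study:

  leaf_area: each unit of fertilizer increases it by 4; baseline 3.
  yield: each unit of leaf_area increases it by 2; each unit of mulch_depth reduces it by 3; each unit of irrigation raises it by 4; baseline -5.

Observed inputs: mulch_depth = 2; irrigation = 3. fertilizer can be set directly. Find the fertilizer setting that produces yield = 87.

Substituting into the yield equation gives yield = 8*fertilizer + 7.
Solve 8*fertilizer + 7 = 87: fertilizer = (87 - 7) / 8 = 10.

fertilizer = 10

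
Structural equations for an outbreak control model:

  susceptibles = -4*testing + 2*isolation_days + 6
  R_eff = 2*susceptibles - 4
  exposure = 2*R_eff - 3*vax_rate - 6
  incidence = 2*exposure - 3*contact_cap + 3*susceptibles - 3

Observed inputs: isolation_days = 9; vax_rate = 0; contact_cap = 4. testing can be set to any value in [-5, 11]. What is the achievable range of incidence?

-263 to 441

Substituting into the susceptibles equation gives susceptibles = -4*testing + 24.
Substituting into the R_eff equation gives R_eff = -8*testing + 44.
Substituting into the exposure equation gives exposure = -16*testing + 82.
incidence becomes -44*testing + 221.
Linear in testing, so extremes are at the endpoints: testing = -5 gives incidence = 441; testing = 11 gives incidence = -263.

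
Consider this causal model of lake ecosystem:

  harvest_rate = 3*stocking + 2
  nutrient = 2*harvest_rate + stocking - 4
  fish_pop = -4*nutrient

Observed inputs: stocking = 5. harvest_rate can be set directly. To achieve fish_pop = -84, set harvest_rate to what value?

harvest_rate = 10

Intervening on harvest_rate fixes its value directly, overriding its dependence on stocking.
Substituting into the nutrient equation gives nutrient = 2*harvest_rate + 1.
Substituting into the fish_pop equation gives fish_pop = -8*harvest_rate - 4.
Solve -8*harvest_rate - 4 = -84: harvest_rate = (-84 + 4) / -8 = 10.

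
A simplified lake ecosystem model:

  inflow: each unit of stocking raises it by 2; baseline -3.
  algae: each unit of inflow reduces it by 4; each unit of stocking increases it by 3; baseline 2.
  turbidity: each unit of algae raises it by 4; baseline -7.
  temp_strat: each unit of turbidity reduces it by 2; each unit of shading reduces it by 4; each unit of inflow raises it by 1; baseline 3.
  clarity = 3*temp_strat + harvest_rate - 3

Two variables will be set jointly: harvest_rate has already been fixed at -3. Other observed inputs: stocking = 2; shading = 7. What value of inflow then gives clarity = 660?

inflow = 9

With harvest_rate held at -3:
Intervening on inflow fixes its value directly, overriding its dependence on stocking.
Substituting into the algae equation gives algae = -4*inflow + 8.
This gives turbidity = -16*inflow + 25.
Substituting into the temp_strat equation gives temp_strat = 33*inflow - 75.
This gives clarity = 99*inflow - 231.
Solve 99*inflow - 231 = 660: inflow = (660 + 231) / 99 = 9.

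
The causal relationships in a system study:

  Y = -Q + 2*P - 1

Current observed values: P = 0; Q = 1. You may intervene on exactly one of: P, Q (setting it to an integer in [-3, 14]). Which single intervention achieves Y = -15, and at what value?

Intervening on P: Y = 2*P - 2. Reaching -15 requires P = -13/2, not an integer.
Intervening on Q: with other inputs at their observed values, Y = -Q - 1. Solving for -15 gives Q = 14, within [-3, 14].

set Q = 14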